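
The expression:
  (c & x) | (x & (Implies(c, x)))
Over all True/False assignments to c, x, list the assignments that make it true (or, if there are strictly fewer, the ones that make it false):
is true only for:
  c=False, x=True;
  c=True, x=True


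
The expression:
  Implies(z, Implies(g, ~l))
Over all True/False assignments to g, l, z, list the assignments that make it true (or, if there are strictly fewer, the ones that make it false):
is false only for:
  g=True, l=True, z=True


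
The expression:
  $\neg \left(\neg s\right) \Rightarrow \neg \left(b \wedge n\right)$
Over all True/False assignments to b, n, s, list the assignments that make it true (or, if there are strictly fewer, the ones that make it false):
is false only for:
  b=True, n=True, s=True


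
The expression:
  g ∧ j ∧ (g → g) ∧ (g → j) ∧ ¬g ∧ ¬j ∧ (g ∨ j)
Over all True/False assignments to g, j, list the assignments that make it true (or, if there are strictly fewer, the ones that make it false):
is never true.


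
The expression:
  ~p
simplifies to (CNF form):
~p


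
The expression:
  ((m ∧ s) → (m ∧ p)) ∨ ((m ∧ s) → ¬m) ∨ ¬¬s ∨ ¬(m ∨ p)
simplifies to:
True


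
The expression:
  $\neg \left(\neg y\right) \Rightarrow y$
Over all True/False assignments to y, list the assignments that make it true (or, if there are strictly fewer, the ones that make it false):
is always true.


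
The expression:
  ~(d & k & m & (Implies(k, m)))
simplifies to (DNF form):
~d | ~k | ~m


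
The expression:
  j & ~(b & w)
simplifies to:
j & (~b | ~w)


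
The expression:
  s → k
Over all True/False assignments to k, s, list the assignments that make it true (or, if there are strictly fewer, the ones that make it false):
is false only for:
  k=False, s=True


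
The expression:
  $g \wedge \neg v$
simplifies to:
$g \wedge \neg v$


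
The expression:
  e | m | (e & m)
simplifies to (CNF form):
e | m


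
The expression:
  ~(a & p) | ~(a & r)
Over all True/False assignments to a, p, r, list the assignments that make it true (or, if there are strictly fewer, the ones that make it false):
is false only for:
  a=True, p=True, r=True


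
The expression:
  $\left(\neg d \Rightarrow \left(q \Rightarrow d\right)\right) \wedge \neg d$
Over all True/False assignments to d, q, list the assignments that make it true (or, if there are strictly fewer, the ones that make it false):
is true only for:
  d=False, q=False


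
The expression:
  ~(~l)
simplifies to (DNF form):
l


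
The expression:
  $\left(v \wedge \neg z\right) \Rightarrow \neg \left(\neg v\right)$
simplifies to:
$\text{True}$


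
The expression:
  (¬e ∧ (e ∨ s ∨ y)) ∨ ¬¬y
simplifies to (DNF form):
y ∨ (s ∧ ¬e)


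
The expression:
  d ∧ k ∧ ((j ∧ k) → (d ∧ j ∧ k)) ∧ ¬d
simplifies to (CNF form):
False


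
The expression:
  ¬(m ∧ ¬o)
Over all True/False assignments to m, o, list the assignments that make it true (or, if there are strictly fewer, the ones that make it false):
is false only for:
  m=True, o=False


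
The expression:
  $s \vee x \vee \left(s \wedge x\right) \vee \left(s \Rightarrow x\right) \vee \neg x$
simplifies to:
$\text{True}$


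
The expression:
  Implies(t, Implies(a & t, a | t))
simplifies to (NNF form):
True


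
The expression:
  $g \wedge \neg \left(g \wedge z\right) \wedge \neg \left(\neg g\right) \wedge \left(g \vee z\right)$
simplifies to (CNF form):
$g \wedge \neg z$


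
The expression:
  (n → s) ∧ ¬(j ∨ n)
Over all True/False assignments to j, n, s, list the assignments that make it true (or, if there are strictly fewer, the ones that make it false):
is true only for:
  j=False, n=False, s=False;
  j=False, n=False, s=True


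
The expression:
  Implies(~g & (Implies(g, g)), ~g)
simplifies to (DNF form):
True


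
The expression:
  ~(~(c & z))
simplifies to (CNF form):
c & z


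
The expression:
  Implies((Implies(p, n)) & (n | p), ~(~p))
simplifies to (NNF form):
p | ~n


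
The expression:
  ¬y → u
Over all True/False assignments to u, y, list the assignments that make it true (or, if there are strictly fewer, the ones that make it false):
is false only for:
  u=False, y=False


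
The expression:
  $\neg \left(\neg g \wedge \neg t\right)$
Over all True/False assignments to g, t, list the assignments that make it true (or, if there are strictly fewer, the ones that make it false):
is false only for:
  g=False, t=False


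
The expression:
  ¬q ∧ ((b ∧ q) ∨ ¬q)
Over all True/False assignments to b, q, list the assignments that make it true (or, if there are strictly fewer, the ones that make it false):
is true only for:
  b=False, q=False;
  b=True, q=False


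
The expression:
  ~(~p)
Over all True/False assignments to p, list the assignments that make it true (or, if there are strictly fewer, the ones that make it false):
is true only for:
  p=True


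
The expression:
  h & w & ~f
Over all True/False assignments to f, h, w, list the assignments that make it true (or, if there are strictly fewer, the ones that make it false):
is true only for:
  f=False, h=True, w=True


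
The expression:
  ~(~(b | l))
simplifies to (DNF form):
b | l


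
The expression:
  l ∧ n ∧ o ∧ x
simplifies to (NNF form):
l ∧ n ∧ o ∧ x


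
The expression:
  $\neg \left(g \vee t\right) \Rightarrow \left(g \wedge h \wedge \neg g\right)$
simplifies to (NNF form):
$g \vee t$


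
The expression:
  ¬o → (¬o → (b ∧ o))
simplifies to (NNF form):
o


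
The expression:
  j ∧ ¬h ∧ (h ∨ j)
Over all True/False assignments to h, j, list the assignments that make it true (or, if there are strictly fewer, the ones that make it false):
is true only for:
  h=False, j=True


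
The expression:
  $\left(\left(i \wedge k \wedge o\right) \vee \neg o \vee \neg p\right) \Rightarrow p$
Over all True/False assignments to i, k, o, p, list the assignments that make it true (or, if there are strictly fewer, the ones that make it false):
is true only for:
  i=False, k=False, o=False, p=True;
  i=False, k=False, o=True, p=True;
  i=False, k=True, o=False, p=True;
  i=False, k=True, o=True, p=True;
  i=True, k=False, o=False, p=True;
  i=True, k=False, o=True, p=True;
  i=True, k=True, o=False, p=True;
  i=True, k=True, o=True, p=True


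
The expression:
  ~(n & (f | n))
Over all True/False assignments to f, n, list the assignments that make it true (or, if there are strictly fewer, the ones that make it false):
is true only for:
  f=False, n=False;
  f=True, n=False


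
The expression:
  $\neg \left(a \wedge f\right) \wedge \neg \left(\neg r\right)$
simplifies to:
$r \wedge \left(\neg a \vee \neg f\right)$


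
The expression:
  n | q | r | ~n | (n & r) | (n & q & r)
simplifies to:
True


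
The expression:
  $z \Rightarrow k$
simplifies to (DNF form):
$k \vee \neg z$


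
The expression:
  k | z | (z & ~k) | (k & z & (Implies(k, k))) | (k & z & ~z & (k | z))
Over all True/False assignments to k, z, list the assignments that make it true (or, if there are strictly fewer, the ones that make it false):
is false only for:
  k=False, z=False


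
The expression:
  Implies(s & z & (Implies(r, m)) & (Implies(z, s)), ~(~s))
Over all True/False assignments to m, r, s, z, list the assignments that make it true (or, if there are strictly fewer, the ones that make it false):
is always true.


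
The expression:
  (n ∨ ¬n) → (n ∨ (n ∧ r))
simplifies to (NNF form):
n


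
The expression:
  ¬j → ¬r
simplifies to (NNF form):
j ∨ ¬r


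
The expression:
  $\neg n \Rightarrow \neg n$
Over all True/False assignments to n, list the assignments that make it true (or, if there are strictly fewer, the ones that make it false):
is always true.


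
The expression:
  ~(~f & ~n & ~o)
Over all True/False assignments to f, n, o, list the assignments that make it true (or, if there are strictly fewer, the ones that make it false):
is false only for:
  f=False, n=False, o=False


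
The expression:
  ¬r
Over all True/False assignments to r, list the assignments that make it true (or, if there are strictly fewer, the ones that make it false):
is true only for:
  r=False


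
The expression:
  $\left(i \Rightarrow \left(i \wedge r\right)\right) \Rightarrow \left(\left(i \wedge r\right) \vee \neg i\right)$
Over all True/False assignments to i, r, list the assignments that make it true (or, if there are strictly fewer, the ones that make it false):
is always true.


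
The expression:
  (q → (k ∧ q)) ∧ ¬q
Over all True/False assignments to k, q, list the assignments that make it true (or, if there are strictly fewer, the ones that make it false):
is true only for:
  k=False, q=False;
  k=True, q=False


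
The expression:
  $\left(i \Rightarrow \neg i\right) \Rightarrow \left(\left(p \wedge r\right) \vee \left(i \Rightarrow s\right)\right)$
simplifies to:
$\text{True}$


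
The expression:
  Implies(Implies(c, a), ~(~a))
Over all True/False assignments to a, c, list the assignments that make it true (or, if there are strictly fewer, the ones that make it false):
is false only for:
  a=False, c=False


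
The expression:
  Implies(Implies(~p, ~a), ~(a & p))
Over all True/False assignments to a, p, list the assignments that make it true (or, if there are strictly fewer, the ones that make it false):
is false only for:
  a=True, p=True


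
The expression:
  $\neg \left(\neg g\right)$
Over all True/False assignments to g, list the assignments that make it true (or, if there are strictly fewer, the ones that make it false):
is true only for:
  g=True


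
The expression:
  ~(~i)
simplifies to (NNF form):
i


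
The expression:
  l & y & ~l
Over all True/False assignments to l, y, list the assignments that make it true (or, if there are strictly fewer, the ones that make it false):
is never true.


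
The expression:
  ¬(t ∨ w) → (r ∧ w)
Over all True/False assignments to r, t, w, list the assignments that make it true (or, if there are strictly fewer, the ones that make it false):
is false only for:
  r=False, t=False, w=False;
  r=True, t=False, w=False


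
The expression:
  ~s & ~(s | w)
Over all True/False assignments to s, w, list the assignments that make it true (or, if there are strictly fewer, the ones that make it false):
is true only for:
  s=False, w=False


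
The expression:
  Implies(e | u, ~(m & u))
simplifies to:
~m | ~u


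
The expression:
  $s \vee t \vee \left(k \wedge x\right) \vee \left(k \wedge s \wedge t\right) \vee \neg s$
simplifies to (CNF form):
$\text{True}$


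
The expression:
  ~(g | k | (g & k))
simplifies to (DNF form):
~g & ~k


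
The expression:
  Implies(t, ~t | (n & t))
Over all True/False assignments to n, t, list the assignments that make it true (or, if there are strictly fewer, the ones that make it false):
is false only for:
  n=False, t=True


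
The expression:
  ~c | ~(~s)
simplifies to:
s | ~c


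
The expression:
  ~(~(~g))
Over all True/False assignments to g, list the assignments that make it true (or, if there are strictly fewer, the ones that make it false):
is true only for:
  g=False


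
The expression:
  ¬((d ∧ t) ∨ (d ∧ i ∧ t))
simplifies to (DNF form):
¬d ∨ ¬t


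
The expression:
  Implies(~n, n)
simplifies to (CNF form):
n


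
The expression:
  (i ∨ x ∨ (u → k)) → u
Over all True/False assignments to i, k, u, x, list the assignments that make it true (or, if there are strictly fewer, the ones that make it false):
is true only for:
  i=False, k=False, u=True, x=False;
  i=False, k=False, u=True, x=True;
  i=False, k=True, u=True, x=False;
  i=False, k=True, u=True, x=True;
  i=True, k=False, u=True, x=False;
  i=True, k=False, u=True, x=True;
  i=True, k=True, u=True, x=False;
  i=True, k=True, u=True, x=True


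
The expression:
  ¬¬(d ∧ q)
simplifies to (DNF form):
d ∧ q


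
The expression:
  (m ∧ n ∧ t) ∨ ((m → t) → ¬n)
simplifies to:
m ∨ ¬n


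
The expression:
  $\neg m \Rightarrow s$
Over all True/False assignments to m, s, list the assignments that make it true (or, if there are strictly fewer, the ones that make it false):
is false only for:
  m=False, s=False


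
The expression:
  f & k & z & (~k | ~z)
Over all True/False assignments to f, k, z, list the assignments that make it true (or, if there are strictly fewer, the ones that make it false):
is never true.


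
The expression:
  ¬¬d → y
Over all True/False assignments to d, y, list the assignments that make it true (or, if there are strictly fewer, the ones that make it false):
is false only for:
  d=True, y=False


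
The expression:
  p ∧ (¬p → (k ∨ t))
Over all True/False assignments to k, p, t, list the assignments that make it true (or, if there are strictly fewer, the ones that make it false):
is true only for:
  k=False, p=True, t=False;
  k=False, p=True, t=True;
  k=True, p=True, t=False;
  k=True, p=True, t=True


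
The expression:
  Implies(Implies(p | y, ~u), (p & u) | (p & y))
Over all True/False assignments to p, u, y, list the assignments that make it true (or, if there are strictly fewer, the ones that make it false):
is true only for:
  p=False, u=True, y=True;
  p=True, u=False, y=True;
  p=True, u=True, y=False;
  p=True, u=True, y=True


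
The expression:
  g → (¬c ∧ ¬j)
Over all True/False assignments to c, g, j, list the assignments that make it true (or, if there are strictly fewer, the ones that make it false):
is false only for:
  c=False, g=True, j=True;
  c=True, g=True, j=False;
  c=True, g=True, j=True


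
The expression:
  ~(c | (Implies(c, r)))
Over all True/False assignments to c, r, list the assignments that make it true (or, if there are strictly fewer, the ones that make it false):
is never true.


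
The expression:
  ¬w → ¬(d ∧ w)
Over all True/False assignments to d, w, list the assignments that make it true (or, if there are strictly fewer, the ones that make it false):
is always true.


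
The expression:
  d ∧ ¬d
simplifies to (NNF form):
False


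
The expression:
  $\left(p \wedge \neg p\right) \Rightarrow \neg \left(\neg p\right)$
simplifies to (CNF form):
$\text{True}$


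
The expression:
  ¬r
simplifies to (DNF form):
¬r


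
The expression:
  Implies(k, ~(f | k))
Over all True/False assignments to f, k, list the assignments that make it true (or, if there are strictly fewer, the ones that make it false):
is true only for:
  f=False, k=False;
  f=True, k=False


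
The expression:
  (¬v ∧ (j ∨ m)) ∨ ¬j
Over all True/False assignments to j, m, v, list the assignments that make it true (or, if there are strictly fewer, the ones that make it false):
is false only for:
  j=True, m=False, v=True;
  j=True, m=True, v=True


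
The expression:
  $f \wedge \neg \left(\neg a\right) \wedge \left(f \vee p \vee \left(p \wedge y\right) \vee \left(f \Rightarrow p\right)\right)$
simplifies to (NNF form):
$a \wedge f$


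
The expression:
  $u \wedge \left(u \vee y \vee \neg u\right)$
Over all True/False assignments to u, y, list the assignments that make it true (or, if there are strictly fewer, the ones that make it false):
is true only for:
  u=True, y=False;
  u=True, y=True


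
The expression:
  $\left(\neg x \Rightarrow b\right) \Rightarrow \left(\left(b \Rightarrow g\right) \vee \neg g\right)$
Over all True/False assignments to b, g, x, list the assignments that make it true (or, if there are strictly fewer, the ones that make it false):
is always true.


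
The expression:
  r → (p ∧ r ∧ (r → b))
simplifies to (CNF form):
(b ∨ ¬r) ∧ (p ∨ ¬r)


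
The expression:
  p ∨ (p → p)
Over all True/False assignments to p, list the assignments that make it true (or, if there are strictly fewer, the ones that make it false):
is always true.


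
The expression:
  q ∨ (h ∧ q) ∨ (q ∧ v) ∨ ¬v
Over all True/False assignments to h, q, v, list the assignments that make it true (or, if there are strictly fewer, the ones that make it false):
is false only for:
  h=False, q=False, v=True;
  h=True, q=False, v=True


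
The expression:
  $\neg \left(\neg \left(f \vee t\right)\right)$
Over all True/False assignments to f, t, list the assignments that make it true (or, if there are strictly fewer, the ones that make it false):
is false only for:
  f=False, t=False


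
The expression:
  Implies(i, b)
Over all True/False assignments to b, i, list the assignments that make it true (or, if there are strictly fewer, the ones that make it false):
is false only for:
  b=False, i=True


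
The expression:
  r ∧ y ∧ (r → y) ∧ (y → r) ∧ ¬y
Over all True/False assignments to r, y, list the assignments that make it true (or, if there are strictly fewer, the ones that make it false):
is never true.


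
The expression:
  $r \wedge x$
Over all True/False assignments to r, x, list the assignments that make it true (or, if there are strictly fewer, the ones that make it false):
is true only for:
  r=True, x=True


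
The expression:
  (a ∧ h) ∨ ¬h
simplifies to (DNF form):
a ∨ ¬h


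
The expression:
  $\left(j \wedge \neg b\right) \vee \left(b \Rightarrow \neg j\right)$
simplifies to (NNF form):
$\neg b \vee \neg j$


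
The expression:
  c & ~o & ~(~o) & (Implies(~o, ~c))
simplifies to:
False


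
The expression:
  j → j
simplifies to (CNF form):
True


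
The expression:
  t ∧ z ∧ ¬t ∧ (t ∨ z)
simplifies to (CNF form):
False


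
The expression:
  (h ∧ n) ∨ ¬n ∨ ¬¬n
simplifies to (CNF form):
True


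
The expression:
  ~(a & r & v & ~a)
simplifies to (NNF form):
True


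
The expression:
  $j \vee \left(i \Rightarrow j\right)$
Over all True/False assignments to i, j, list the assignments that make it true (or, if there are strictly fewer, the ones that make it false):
is false only for:
  i=True, j=False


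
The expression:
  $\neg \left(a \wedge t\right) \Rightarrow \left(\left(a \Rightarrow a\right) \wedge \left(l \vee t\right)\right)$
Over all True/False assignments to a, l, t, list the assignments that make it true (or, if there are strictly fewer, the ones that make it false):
is false only for:
  a=False, l=False, t=False;
  a=True, l=False, t=False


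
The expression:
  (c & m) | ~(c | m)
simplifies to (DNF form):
(c & m) | (~c & ~m)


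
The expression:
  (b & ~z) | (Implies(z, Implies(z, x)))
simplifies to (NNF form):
x | ~z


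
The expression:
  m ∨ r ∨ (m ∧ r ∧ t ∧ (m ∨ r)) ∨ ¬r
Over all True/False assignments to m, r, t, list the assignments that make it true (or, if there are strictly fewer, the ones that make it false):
is always true.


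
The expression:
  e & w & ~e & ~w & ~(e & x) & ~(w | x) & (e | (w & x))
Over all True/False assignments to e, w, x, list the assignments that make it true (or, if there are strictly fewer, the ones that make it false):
is never true.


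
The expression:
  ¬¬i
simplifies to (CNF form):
i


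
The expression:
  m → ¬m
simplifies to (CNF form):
¬m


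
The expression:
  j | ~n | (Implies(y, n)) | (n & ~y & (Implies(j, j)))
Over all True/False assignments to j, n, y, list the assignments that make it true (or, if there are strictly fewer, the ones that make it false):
is always true.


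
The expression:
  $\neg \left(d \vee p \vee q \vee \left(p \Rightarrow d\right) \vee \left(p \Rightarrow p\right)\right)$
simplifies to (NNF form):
$\text{False}$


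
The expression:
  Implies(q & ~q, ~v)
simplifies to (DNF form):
True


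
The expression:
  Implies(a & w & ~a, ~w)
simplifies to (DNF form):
True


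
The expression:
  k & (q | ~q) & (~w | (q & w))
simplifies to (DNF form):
(k & q) | (k & ~w)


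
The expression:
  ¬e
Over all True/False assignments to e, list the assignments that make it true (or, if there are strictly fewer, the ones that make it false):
is true only for:
  e=False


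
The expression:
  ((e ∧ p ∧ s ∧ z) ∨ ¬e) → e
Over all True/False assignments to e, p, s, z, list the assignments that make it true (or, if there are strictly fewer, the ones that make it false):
is true only for:
  e=True, p=False, s=False, z=False;
  e=True, p=False, s=False, z=True;
  e=True, p=False, s=True, z=False;
  e=True, p=False, s=True, z=True;
  e=True, p=True, s=False, z=False;
  e=True, p=True, s=False, z=True;
  e=True, p=True, s=True, z=False;
  e=True, p=True, s=True, z=True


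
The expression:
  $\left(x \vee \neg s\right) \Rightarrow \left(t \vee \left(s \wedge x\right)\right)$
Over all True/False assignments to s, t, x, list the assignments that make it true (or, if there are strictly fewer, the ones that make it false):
is false only for:
  s=False, t=False, x=False;
  s=False, t=False, x=True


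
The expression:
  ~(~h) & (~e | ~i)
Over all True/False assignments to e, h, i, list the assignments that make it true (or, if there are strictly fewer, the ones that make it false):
is true only for:
  e=False, h=True, i=False;
  e=False, h=True, i=True;
  e=True, h=True, i=False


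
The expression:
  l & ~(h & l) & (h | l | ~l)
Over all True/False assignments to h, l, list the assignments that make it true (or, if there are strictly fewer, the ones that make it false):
is true only for:
  h=False, l=True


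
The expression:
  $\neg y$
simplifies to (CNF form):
$\neg y$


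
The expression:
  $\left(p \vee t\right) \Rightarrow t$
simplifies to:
$t \vee \neg p$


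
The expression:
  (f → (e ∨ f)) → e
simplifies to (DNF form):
e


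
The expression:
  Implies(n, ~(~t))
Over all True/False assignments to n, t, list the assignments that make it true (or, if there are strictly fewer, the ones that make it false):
is false only for:
  n=True, t=False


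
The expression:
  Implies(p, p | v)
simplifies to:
True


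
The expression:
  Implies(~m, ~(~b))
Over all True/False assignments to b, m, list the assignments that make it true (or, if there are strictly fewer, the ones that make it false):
is false only for:
  b=False, m=False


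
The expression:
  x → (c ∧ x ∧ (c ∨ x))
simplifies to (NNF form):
c ∨ ¬x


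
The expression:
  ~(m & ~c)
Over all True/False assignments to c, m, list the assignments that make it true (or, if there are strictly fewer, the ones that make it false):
is false only for:
  c=False, m=True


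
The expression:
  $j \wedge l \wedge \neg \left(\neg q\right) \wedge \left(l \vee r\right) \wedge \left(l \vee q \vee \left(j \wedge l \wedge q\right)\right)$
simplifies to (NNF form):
$j \wedge l \wedge q$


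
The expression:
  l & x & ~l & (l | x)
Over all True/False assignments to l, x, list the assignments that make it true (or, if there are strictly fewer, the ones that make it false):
is never true.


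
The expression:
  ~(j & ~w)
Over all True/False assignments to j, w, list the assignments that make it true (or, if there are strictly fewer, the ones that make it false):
is false only for:
  j=True, w=False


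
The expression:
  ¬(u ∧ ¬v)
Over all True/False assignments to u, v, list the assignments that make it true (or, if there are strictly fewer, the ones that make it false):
is false only for:
  u=True, v=False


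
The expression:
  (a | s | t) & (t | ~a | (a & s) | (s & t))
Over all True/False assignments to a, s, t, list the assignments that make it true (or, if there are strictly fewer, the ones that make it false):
is false only for:
  a=False, s=False, t=False;
  a=True, s=False, t=False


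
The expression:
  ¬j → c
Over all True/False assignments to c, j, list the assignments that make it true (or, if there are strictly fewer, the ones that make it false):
is false only for:
  c=False, j=False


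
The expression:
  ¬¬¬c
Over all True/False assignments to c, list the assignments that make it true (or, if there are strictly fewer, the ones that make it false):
is true only for:
  c=False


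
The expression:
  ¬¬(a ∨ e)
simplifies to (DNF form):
a ∨ e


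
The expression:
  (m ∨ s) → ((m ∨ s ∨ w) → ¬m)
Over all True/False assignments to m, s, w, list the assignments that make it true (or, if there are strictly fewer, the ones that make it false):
is true only for:
  m=False, s=False, w=False;
  m=False, s=False, w=True;
  m=False, s=True, w=False;
  m=False, s=True, w=True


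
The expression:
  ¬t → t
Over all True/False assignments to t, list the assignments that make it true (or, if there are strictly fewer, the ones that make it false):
is true only for:
  t=True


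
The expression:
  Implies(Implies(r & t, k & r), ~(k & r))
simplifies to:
~k | ~r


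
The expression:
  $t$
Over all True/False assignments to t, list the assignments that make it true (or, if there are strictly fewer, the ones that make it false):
is true only for:
  t=True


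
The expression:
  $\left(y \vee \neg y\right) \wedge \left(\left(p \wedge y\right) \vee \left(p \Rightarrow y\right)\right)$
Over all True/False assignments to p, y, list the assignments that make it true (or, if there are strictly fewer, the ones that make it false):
is false only for:
  p=True, y=False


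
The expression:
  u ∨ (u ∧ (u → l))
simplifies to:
u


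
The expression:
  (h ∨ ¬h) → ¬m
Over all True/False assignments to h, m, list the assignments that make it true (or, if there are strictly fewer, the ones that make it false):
is true only for:
  h=False, m=False;
  h=True, m=False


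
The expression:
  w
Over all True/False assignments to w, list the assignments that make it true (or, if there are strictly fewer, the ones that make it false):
is true only for:
  w=True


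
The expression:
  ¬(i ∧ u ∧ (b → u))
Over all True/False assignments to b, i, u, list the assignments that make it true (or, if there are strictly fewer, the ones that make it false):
is false only for:
  b=False, i=True, u=True;
  b=True, i=True, u=True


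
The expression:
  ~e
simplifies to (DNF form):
~e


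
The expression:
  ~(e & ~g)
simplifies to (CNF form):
g | ~e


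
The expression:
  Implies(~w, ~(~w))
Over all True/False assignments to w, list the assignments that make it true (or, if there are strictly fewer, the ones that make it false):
is true only for:
  w=True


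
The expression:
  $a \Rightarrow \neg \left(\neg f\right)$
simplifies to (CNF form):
$f \vee \neg a$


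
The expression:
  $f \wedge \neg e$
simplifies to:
$f \wedge \neg e$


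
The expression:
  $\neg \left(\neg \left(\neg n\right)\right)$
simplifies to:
$\neg n$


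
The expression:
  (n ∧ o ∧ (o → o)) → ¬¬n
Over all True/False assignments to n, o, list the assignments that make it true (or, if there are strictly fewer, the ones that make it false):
is always true.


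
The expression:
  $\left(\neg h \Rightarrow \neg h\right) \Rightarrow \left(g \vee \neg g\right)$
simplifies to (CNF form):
$\text{True}$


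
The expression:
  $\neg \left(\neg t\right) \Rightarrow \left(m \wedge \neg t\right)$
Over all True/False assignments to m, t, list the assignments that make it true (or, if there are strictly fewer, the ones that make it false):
is true only for:
  m=False, t=False;
  m=True, t=False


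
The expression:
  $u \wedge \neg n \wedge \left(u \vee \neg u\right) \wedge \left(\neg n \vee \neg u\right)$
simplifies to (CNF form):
$u \wedge \neg n$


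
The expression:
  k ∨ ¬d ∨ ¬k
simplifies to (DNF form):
True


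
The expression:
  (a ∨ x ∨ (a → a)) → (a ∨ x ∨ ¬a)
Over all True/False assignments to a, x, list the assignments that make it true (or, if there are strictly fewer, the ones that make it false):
is always true.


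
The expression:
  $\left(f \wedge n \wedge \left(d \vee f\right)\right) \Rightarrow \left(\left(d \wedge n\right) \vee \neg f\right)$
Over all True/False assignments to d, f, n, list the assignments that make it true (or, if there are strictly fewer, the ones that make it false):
is false only for:
  d=False, f=True, n=True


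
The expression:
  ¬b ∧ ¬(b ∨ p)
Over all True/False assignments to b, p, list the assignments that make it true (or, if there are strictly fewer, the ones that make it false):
is true only for:
  b=False, p=False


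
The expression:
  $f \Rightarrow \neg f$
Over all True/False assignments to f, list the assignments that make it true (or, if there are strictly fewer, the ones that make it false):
is true only for:
  f=False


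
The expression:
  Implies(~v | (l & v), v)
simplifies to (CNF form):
v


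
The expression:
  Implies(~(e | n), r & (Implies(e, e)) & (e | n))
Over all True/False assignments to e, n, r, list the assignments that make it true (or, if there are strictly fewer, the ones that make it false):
is false only for:
  e=False, n=False, r=False;
  e=False, n=False, r=True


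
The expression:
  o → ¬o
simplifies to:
¬o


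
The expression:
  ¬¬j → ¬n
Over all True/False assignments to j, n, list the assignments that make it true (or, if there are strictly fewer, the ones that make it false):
is false only for:
  j=True, n=True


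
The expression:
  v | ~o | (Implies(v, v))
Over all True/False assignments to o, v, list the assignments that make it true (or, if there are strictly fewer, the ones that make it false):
is always true.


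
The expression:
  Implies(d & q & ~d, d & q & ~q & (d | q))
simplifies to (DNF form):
True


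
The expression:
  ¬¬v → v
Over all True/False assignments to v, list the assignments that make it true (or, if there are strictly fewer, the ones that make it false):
is always true.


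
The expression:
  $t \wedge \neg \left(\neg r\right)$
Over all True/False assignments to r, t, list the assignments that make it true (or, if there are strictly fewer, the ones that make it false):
is true only for:
  r=True, t=True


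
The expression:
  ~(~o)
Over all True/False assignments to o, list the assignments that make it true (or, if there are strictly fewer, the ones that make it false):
is true only for:
  o=True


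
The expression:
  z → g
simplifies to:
g ∨ ¬z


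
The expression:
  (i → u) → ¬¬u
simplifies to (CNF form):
i ∨ u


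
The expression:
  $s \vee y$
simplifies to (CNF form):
$s \vee y$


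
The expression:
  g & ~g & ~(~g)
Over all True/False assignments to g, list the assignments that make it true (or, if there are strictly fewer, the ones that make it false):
is never true.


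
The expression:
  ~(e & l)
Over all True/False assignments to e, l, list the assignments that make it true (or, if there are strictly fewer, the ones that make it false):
is false only for:
  e=True, l=True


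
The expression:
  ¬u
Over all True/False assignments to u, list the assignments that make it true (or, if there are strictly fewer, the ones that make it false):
is true only for:
  u=False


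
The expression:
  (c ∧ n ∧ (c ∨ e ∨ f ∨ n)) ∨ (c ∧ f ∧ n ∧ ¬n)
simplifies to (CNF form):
c ∧ n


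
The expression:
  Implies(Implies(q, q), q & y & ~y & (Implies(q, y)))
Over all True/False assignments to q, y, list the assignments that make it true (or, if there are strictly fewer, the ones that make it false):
is never true.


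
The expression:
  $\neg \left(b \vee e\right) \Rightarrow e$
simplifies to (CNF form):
$b \vee e$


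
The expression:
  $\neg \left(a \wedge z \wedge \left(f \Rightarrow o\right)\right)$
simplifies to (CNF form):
$\left(f \vee \neg a \vee \neg z\right) \wedge \left(\neg a \vee \neg o \vee \neg z\right)$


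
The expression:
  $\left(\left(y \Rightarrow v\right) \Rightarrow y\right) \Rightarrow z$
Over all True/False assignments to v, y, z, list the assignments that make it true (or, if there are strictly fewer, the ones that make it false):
is false only for:
  v=False, y=True, z=False;
  v=True, y=True, z=False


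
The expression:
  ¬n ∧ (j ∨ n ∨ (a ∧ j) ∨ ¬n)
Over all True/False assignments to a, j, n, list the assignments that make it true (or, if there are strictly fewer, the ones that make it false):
is true only for:
  a=False, j=False, n=False;
  a=False, j=True, n=False;
  a=True, j=False, n=False;
  a=True, j=True, n=False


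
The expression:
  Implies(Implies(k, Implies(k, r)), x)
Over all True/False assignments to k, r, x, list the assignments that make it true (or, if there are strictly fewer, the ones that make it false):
is false only for:
  k=False, r=False, x=False;
  k=False, r=True, x=False;
  k=True, r=True, x=False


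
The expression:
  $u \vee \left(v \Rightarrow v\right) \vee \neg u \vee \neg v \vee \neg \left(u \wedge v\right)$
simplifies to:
$\text{True}$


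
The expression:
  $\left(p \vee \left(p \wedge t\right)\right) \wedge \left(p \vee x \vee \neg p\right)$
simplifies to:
$p$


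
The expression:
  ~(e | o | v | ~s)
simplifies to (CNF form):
s & ~e & ~o & ~v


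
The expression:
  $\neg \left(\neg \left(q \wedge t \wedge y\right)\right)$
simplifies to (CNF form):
$q \wedge t \wedge y$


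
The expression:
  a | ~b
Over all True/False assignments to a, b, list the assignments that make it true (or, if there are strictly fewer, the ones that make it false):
is false only for:
  a=False, b=True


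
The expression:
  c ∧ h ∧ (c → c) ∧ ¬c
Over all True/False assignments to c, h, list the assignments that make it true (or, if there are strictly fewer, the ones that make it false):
is never true.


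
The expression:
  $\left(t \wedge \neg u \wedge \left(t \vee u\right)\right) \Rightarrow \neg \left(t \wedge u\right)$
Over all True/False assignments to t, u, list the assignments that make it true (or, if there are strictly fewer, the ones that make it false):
is always true.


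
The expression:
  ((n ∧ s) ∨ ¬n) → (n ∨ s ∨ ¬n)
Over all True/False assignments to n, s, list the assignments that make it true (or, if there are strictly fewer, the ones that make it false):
is always true.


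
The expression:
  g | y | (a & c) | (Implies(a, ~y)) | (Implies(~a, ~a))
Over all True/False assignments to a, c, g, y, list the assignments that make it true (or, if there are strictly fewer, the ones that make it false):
is always true.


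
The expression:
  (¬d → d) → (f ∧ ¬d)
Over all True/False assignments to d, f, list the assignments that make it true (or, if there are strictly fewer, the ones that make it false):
is true only for:
  d=False, f=False;
  d=False, f=True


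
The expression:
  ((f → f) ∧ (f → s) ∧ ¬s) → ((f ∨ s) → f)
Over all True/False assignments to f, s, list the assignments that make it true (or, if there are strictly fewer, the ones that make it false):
is always true.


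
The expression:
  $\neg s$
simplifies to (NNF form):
$\neg s$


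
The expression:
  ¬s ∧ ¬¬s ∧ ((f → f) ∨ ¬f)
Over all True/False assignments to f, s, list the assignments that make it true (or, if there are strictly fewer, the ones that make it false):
is never true.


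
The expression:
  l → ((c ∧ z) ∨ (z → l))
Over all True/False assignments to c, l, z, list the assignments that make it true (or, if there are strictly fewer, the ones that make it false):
is always true.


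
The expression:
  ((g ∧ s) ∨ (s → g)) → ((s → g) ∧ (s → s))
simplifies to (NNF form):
True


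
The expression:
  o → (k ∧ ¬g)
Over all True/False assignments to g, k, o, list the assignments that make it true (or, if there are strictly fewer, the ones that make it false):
is false only for:
  g=False, k=False, o=True;
  g=True, k=False, o=True;
  g=True, k=True, o=True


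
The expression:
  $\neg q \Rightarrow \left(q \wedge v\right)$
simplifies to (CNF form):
$q$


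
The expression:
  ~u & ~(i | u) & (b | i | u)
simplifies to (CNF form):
b & ~i & ~u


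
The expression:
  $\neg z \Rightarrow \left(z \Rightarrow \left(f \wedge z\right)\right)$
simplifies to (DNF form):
$\text{True}$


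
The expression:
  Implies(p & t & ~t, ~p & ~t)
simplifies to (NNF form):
True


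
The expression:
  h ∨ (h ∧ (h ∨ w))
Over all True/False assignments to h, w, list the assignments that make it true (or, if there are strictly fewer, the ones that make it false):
is true only for:
  h=True, w=False;
  h=True, w=True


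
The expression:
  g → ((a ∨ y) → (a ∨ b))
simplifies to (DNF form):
a ∨ b ∨ ¬g ∨ ¬y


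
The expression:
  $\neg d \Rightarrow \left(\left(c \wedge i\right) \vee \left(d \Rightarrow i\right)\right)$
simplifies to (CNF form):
$\text{True}$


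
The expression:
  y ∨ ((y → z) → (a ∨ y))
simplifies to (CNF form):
a ∨ y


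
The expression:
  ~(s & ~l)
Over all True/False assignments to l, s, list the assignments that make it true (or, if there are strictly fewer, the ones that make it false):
is false only for:
  l=False, s=True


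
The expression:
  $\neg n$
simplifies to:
$\neg n$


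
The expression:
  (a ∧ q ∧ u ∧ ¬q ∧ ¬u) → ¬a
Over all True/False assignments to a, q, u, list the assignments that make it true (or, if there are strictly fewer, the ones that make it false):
is always true.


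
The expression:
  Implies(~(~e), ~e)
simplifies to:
~e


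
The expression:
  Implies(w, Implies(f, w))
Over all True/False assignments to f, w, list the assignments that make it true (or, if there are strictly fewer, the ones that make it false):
is always true.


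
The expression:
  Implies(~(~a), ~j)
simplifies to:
~a | ~j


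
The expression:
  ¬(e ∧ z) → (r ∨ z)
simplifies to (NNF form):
r ∨ z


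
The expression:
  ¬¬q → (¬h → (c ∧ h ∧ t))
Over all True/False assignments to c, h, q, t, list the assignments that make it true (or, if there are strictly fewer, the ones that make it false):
is false only for:
  c=False, h=False, q=True, t=False;
  c=False, h=False, q=True, t=True;
  c=True, h=False, q=True, t=False;
  c=True, h=False, q=True, t=True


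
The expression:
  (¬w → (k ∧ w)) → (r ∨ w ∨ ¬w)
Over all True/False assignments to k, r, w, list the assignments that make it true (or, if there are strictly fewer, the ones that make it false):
is always true.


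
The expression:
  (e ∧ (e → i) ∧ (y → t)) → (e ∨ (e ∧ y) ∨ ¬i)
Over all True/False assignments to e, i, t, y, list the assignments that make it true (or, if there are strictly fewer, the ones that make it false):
is always true.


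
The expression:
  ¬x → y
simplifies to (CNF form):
x ∨ y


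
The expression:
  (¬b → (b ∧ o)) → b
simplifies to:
True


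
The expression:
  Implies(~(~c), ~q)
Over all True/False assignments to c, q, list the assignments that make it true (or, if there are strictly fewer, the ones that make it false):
is false only for:
  c=True, q=True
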